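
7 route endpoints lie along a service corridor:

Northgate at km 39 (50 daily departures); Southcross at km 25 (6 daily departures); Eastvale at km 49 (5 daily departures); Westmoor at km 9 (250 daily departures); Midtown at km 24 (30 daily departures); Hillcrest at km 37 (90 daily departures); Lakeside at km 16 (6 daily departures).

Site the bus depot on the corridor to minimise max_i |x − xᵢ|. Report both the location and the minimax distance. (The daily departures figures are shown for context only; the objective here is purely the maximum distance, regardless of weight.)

The 1-center on a line is the midpoint of the two extreme points: leftmost at 9, rightmost at 49.
Optimal location = (9 + 49)/2 = 29; maximum distance = (49 − 9)/2 = 20.

location 29, max distance 20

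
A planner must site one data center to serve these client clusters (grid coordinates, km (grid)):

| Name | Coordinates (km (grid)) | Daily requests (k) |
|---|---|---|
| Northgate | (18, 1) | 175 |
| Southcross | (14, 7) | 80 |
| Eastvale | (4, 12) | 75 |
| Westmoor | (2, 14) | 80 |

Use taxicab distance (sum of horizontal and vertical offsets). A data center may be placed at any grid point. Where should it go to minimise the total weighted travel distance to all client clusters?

(14, 7)

Manhattan distance separates: Σwᵢ(|x−xᵢ|+|y−yᵢ|) = Σwᵢ|x−xᵢ| + Σwᵢ|y−yᵢ|, so x and y are optimised independently as 1-D weighted medians.
Total weight W = 410; half = 205.
x-coordinate, sorted with cumulative weight:
  x=2 (Westmoor, w=80) cum 80
  x=4 (Eastvale, w=75) cum 155
  x=14 (Southcross, w=80) cum 235  ← median
  x=18 (Northgate, w=175) cum 410
⇒ x* = 14
y-coordinate, sorted with cumulative weight:
  y=1 (Northgate, w=175) cum 175
  y=7 (Southcross, w=80) cum 255  ← median
  y=12 (Eastvale, w=75) cum 330
  y=14 (Westmoor, w=80) cum 410
⇒ y* = 7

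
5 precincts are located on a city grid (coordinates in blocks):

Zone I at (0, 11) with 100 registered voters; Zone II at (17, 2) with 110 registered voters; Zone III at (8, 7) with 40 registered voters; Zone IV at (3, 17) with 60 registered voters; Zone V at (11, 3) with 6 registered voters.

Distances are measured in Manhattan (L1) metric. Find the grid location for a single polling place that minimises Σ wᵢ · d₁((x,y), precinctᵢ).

Manhattan distance separates: Σwᵢ(|x−xᵢ|+|y−yᵢ|) = Σwᵢ|x−xᵢ| + Σwᵢ|y−yᵢ|, so x and y are optimised independently as 1-D weighted medians.
Total weight W = 316; half = 158.
x-coordinate, sorted with cumulative weight:
  x=0 (Zone I, w=100) cum 100
  x=3 (Zone IV, w=60) cum 160  ← median
  x=8 (Zone III, w=40) cum 200
  x=11 (Zone V, w=6) cum 206
  x=17 (Zone II, w=110) cum 316
⇒ x* = 3
y-coordinate, sorted with cumulative weight:
  y=2 (Zone II, w=110) cum 110
  y=3 (Zone V, w=6) cum 116
  y=7 (Zone III, w=40) cum 156
  y=11 (Zone I, w=100) cum 256  ← median
  y=17 (Zone IV, w=60) cum 316
⇒ y* = 11

(3, 11)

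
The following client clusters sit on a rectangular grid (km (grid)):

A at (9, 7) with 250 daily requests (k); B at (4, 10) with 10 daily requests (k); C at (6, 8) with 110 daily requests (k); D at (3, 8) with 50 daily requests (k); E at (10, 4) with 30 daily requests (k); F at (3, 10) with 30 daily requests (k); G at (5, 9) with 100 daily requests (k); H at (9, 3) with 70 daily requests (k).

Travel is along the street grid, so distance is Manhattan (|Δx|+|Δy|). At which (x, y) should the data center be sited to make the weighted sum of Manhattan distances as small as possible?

Manhattan distance separates: Σwᵢ(|x−xᵢ|+|y−yᵢ|) = Σwᵢ|x−xᵢ| + Σwᵢ|y−yᵢ|, so x and y are optimised independently as 1-D weighted medians.
Total weight W = 650; half = 325.
x-coordinate, sorted with cumulative weight:
  x=3 (D, w=50) cum 50
  x=3 (F, w=30) cum 80
  x=4 (B, w=10) cum 90
  x=5 (G, w=100) cum 190
  x=6 (C, w=110) cum 300
  x=9 (A, w=250) cum 550  ← median
  x=9 (H, w=70) cum 620
  x=10 (E, w=30) cum 650
⇒ x* = 9
y-coordinate, sorted with cumulative weight:
  y=3 (H, w=70) cum 70
  y=4 (E, w=30) cum 100
  y=7 (A, w=250) cum 350  ← median
  y=8 (C, w=110) cum 460
  y=8 (D, w=50) cum 510
  y=9 (G, w=100) cum 610
  y=10 (B, w=10) cum 620
  y=10 (F, w=30) cum 650
⇒ y* = 7

(9, 7)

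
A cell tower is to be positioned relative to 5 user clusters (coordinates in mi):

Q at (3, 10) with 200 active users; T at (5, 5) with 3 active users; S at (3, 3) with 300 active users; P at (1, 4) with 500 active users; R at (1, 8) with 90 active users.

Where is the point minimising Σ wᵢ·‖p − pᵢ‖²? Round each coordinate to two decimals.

(1.93, 5.16)

The minimiser of Σwᵢ‖p−pᵢ‖² is the weighted centroid p* = (Σwᵢpᵢ)/(Σwᵢ).
Σwᵢ = 1093.
Σwᵢxᵢ = 200·3 + 3·5 + 300·3 + 500·1 + 90·1 = 2105.
Σwᵢyᵢ = 200·10 + 3·5 + 300·3 + 500·4 + 90·8 = 5635.
x* = 2105/1093 = 1.93, y* = 5635/1093 = 5.16.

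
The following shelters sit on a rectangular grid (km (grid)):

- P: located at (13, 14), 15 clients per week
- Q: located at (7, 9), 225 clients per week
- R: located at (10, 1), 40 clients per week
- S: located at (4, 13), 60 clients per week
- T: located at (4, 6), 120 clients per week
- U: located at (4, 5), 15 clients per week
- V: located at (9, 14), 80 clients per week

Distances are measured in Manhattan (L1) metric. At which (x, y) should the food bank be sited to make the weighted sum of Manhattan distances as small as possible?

Manhattan distance separates: Σwᵢ(|x−xᵢ|+|y−yᵢ|) = Σwᵢ|x−xᵢ| + Σwᵢ|y−yᵢ|, so x and y are optimised independently as 1-D weighted medians.
Total weight W = 555; half = 277.5.
x-coordinate, sorted with cumulative weight:
  x=4 (S, w=60) cum 60
  x=4 (T, w=120) cum 180
  x=4 (U, w=15) cum 195
  x=7 (Q, w=225) cum 420  ← median
  x=9 (V, w=80) cum 500
  x=10 (R, w=40) cum 540
  x=13 (P, w=15) cum 555
⇒ x* = 7
y-coordinate, sorted with cumulative weight:
  y=1 (R, w=40) cum 40
  y=5 (U, w=15) cum 55
  y=6 (T, w=120) cum 175
  y=9 (Q, w=225) cum 400  ← median
  y=13 (S, w=60) cum 460
  y=14 (P, w=15) cum 475
  y=14 (V, w=80) cum 555
⇒ y* = 9

(7, 9)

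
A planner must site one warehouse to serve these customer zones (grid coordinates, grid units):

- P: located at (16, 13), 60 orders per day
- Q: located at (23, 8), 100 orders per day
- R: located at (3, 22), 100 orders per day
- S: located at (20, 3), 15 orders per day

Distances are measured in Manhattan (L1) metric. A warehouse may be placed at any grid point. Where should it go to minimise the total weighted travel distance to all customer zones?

Manhattan distance separates: Σwᵢ(|x−xᵢ|+|y−yᵢ|) = Σwᵢ|x−xᵢ| + Σwᵢ|y−yᵢ|, so x and y are optimised independently as 1-D weighted medians.
Total weight W = 275; half = 137.5.
x-coordinate, sorted with cumulative weight:
  x=3 (R, w=100) cum 100
  x=16 (P, w=60) cum 160  ← median
  x=20 (S, w=15) cum 175
  x=23 (Q, w=100) cum 275
⇒ x* = 16
y-coordinate, sorted with cumulative weight:
  y=3 (S, w=15) cum 15
  y=8 (Q, w=100) cum 115
  y=13 (P, w=60) cum 175  ← median
  y=22 (R, w=100) cum 275
⇒ y* = 13

(16, 13)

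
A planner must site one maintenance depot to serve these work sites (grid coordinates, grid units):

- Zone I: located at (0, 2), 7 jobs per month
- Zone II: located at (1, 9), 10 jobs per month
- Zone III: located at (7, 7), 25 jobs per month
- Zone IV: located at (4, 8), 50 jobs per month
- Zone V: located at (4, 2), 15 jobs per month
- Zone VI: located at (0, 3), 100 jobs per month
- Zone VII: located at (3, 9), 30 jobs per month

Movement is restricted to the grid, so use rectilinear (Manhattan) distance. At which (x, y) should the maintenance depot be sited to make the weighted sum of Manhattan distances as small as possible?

(3, 3)

Manhattan distance separates: Σwᵢ(|x−xᵢ|+|y−yᵢ|) = Σwᵢ|x−xᵢ| + Σwᵢ|y−yᵢ|, so x and y are optimised independently as 1-D weighted medians.
Total weight W = 237; half = 118.5.
x-coordinate, sorted with cumulative weight:
  x=0 (Zone I, w=7) cum 7
  x=0 (Zone VI, w=100) cum 107
  x=1 (Zone II, w=10) cum 117
  x=3 (Zone VII, w=30) cum 147  ← median
  x=4 (Zone IV, w=50) cum 197
  x=4 (Zone V, w=15) cum 212
  x=7 (Zone III, w=25) cum 237
⇒ x* = 3
y-coordinate, sorted with cumulative weight:
  y=2 (Zone I, w=7) cum 7
  y=2 (Zone V, w=15) cum 22
  y=3 (Zone VI, w=100) cum 122  ← median
  y=7 (Zone III, w=25) cum 147
  y=8 (Zone IV, w=50) cum 197
  y=9 (Zone II, w=10) cum 207
  y=9 (Zone VII, w=30) cum 237
⇒ y* = 3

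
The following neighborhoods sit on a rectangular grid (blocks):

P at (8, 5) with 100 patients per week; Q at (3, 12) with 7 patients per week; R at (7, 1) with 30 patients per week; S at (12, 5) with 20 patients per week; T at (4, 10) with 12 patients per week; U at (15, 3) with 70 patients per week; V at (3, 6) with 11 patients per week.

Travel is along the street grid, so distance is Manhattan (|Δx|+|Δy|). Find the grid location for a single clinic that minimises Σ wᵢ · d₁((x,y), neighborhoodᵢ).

Manhattan distance separates: Σwᵢ(|x−xᵢ|+|y−yᵢ|) = Σwᵢ|x−xᵢ| + Σwᵢ|y−yᵢ|, so x and y are optimised independently as 1-D weighted medians.
Total weight W = 250; half = 125.
x-coordinate, sorted with cumulative weight:
  x=3 (Q, w=7) cum 7
  x=3 (V, w=11) cum 18
  x=4 (T, w=12) cum 30
  x=7 (R, w=30) cum 60
  x=8 (P, w=100) cum 160  ← median
  x=12 (S, w=20) cum 180
  x=15 (U, w=70) cum 250
⇒ x* = 8
y-coordinate, sorted with cumulative weight:
  y=1 (R, w=30) cum 30
  y=3 (U, w=70) cum 100
  y=5 (P, w=100) cum 200  ← median
  y=5 (S, w=20) cum 220
  y=6 (V, w=11) cum 231
  y=10 (T, w=12) cum 243
  y=12 (Q, w=7) cum 250
⇒ y* = 5

(8, 5)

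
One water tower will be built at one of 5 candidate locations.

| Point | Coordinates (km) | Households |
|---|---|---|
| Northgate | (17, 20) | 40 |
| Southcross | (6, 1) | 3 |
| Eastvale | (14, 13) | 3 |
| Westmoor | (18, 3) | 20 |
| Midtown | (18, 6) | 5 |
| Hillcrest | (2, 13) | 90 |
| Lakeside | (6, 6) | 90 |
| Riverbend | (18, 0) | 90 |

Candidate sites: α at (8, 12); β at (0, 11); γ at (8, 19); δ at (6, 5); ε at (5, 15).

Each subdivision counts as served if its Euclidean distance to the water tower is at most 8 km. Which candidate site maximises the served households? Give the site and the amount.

Coverage radius r = 8 km; a point is covered iff (Δx)²+(Δy)² ≤ 8² = 64.
  α (8, 12): covers {Eastvale, Hillcrest, Lakeside} → 183
  β (0, 11): covers {Hillcrest, Lakeside} → 180
  γ (8, 19): covers {none} → 0
  δ (6, 5): covers {Southcross, Lakeside} → 93
  ε (5, 15): covers {Hillcrest} → 90
Maximum coverage at α: 183 households.

α, covering 183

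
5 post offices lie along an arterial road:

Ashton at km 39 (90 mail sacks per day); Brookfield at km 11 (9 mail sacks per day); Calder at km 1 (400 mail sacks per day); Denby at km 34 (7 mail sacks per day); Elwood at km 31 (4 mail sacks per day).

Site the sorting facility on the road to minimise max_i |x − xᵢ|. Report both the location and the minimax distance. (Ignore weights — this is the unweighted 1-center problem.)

The 1-center on a line is the midpoint of the two extreme points: leftmost at 1, rightmost at 39.
Optimal location = (1 + 39)/2 = 20; maximum distance = (39 − 1)/2 = 19.

location 20, max distance 19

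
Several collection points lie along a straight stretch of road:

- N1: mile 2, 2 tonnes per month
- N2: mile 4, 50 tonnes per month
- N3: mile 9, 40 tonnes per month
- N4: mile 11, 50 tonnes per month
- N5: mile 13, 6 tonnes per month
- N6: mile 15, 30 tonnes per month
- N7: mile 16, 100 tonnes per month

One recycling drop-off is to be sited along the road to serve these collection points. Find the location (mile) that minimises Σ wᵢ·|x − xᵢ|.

x = 11

For a sum of weighted absolute distances on a line, the optimum is the weighted median (not the mean). Total weight W = 278; half-weight = 139.
Sort by position and accumulate weight:
  mile 2 (N1, w=2) → cum 2
  mile 4 (N2, w=50) → cum 52
  mile 9 (N3, w=40) → cum 92
  mile 11 (N4, w=50) → cum 142  ≥ 139 → median here
  mile 13 (N5, w=6) → cum 148
  mile 15 (N6, w=30) → cum 178
  mile 16 (N7, w=100) → cum 278
Optimal location: mile 11.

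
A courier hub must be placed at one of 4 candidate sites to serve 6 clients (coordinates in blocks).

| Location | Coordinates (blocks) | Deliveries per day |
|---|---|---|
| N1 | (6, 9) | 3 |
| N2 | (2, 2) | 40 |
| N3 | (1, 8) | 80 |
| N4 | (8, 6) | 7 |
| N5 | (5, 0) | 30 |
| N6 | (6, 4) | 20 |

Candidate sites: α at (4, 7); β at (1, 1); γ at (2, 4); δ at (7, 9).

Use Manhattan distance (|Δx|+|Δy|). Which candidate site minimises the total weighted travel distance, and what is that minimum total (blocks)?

γ, total 853 blocks

Total weighted distance at each candidate:
  α (4, 7): total = 987
  β (1, 1): total = 1073
  γ (2, 4): total = 853
  δ (7, 9): total = 1521
Minimum is at γ with total 853 blocks.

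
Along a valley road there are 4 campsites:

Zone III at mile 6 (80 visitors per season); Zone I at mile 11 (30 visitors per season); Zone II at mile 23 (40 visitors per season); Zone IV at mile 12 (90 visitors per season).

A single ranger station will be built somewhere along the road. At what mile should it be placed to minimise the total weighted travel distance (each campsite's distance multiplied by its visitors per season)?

For a sum of weighted absolute distances on a line, the optimum is the weighted median (not the mean). Total weight W = 240; half-weight = 120.
Sort by position and accumulate weight:
  mile 6 (Zone III, w=80) → cum 80
  mile 11 (Zone I, w=30) → cum 110
  mile 12 (Zone IV, w=90) → cum 200  ≥ 120 → median here
  mile 23 (Zone II, w=40) → cum 240
Optimal location: mile 12.

x = 12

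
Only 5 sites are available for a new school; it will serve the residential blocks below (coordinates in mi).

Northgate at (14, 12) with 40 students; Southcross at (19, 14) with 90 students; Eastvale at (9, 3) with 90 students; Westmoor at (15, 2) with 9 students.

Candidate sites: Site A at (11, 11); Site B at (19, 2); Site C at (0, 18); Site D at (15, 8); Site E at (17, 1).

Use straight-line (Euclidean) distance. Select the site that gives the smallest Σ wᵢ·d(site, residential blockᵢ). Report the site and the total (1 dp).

Site D, total 1570.8 mi

Total weighted distance at each candidate:
  Site A (11, 11): total = 1726.3
  Site B (19, 2): total = 2467.7
  Site C (0, 18): total = 4128.5
  Site D (15, 8): total = 1570.8
  Site E (17, 1): total = 2402.1
Minimum is at Site D with total 1570.8 mi.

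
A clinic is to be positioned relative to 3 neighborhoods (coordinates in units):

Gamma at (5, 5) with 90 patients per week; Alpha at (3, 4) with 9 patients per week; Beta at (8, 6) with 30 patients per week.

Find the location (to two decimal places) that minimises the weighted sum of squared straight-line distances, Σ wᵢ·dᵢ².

The minimiser of Σwᵢ‖p−pᵢ‖² is the weighted centroid p* = (Σwᵢpᵢ)/(Σwᵢ).
Σwᵢ = 129.
Σwᵢxᵢ = 90·5 + 9·3 + 30·8 = 717.
Σwᵢyᵢ = 90·5 + 9·4 + 30·6 = 666.
x* = 717/129 = 5.56, y* = 666/129 = 5.16.

(5.56, 5.16)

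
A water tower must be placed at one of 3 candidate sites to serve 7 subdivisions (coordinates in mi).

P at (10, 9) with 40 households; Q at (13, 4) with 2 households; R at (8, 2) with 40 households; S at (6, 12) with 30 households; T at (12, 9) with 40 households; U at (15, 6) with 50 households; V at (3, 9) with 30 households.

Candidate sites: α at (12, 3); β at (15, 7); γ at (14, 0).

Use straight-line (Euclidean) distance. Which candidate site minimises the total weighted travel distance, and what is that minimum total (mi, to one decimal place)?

Total weighted distance at each candidate:
  α (12, 3): total = 1521.9
  β (15, 7): total = 1434.8
  γ (14, 0): total = 2187.1
Minimum is at β with total 1434.8 mi.

β, total 1434.8 mi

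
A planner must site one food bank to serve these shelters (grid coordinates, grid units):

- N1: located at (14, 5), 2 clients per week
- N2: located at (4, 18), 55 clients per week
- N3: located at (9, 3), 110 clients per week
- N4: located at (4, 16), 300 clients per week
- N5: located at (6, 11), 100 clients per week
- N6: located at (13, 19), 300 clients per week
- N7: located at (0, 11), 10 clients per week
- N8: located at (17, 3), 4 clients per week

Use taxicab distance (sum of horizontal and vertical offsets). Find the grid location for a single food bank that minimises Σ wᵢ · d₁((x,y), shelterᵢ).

Manhattan distance separates: Σwᵢ(|x−xᵢ|+|y−yᵢ|) = Σwᵢ|x−xᵢ| + Σwᵢ|y−yᵢ|, so x and y are optimised independently as 1-D weighted medians.
Total weight W = 881; half = 440.5.
x-coordinate, sorted with cumulative weight:
  x=0 (N7, w=10) cum 10
  x=4 (N2, w=55) cum 65
  x=4 (N4, w=300) cum 365
  x=6 (N5, w=100) cum 465  ← median
  x=9 (N3, w=110) cum 575
  x=13 (N6, w=300) cum 875
  x=14 (N1, w=2) cum 877
  x=17 (N8, w=4) cum 881
⇒ x* = 6
y-coordinate, sorted with cumulative weight:
  y=3 (N3, w=110) cum 110
  y=3 (N8, w=4) cum 114
  y=5 (N1, w=2) cum 116
  y=11 (N5, w=100) cum 216
  y=11 (N7, w=10) cum 226
  y=16 (N4, w=300) cum 526  ← median
  y=18 (N2, w=55) cum 581
  y=19 (N6, w=300) cum 881
⇒ y* = 16

(6, 16)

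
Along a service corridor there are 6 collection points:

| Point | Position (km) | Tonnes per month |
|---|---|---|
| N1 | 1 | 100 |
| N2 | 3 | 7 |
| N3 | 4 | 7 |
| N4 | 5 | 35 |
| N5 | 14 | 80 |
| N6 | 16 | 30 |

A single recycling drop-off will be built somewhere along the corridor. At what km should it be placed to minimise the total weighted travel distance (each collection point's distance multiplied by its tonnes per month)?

x = 5

For a sum of weighted absolute distances on a line, the optimum is the weighted median (not the mean). Total weight W = 259; half-weight = 129.5.
Sort by position and accumulate weight:
  km 1 (N1, w=100) → cum 100
  km 3 (N2, w=7) → cum 107
  km 4 (N3, w=7) → cum 114
  km 5 (N4, w=35) → cum 149  ≥ 129.5 → median here
  km 14 (N5, w=80) → cum 229
  km 16 (N6, w=30) → cum 259
Optimal location: km 5.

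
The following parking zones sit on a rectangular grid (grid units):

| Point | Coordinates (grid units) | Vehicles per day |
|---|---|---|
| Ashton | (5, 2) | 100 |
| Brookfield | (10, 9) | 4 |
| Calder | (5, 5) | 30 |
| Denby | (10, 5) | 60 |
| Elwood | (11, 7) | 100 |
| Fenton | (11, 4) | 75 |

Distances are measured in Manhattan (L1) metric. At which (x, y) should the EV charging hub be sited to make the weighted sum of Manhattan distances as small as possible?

(10, 5)

Manhattan distance separates: Σwᵢ(|x−xᵢ|+|y−yᵢ|) = Σwᵢ|x−xᵢ| + Σwᵢ|y−yᵢ|, so x and y are optimised independently as 1-D weighted medians.
Total weight W = 369; half = 184.5.
x-coordinate, sorted with cumulative weight:
  x=5 (Ashton, w=100) cum 100
  x=5 (Calder, w=30) cum 130
  x=10 (Brookfield, w=4) cum 134
  x=10 (Denby, w=60) cum 194  ← median
  x=11 (Elwood, w=100) cum 294
  x=11 (Fenton, w=75) cum 369
⇒ x* = 10
y-coordinate, sorted with cumulative weight:
  y=2 (Ashton, w=100) cum 100
  y=4 (Fenton, w=75) cum 175
  y=5 (Calder, w=30) cum 205  ← median
  y=5 (Denby, w=60) cum 265
  y=7 (Elwood, w=100) cum 365
  y=9 (Brookfield, w=4) cum 369
⇒ y* = 5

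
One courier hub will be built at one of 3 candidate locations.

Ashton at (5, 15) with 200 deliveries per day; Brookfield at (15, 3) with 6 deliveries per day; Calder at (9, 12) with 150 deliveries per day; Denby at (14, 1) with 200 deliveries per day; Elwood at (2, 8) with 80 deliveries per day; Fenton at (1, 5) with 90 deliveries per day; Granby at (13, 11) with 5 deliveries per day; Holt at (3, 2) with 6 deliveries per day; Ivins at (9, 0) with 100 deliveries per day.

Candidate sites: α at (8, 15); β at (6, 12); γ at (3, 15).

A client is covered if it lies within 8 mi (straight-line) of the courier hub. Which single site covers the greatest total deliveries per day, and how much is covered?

β, covering 435

Coverage radius r = 8 mi; a point is covered iff (Δx)²+(Δy)² ≤ 8² = 64.
  α (8, 15): covers {Ashton, Calder, Granby} → 355
  β (6, 12): covers {Ashton, Calder, Elwood, Granby} → 435
  γ (3, 15): covers {Ashton, Calder, Elwood} → 430
Maximum coverage at β: 435 deliveries per day.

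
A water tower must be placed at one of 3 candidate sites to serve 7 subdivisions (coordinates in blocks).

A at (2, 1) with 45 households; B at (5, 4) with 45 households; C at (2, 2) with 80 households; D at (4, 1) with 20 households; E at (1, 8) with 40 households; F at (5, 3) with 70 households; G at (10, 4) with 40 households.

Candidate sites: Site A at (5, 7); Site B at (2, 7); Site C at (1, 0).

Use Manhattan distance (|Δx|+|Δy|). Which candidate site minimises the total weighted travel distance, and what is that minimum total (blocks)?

Total weighted distance at each candidate:
  Site A (5, 7): total = 2120
  Site B (2, 7): total = 2110
  Site C (1, 0): total = 2100
Minimum is at Site C with total 2100 blocks.

Site C, total 2100 blocks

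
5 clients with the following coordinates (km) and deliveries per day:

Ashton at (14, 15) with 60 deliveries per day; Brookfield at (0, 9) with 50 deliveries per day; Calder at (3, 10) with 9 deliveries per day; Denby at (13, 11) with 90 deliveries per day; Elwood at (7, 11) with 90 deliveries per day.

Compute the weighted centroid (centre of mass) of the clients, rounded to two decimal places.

(8.92, 11.44)

The minimiser of Σwᵢ‖p−pᵢ‖² is the weighted centroid p* = (Σwᵢpᵢ)/(Σwᵢ).
Σwᵢ = 299.
Σwᵢxᵢ = 60·14 + 50·0 + 9·3 + 90·13 + 90·7 = 2667.
Σwᵢyᵢ = 60·15 + 50·9 + 9·10 + 90·11 + 90·11 = 3420.
x* = 2667/299 = 8.92, y* = 3420/299 = 11.44.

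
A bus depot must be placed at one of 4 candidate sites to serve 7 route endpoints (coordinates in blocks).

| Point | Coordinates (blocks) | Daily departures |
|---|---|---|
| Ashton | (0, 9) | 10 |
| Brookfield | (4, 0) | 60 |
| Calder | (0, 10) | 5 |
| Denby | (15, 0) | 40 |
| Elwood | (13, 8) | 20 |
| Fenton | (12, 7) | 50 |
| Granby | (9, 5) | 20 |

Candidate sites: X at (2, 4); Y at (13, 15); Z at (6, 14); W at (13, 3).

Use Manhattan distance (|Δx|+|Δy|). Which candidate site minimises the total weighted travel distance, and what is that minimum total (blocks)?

Total weighted distance at each candidate:
  X (2, 4): total = 2260
  Y (13, 15): total = 3270
  Z (6, 14): total = 3190
  W (13, 3): total = 1680
Minimum is at W with total 1680 blocks.

W, total 1680 blocks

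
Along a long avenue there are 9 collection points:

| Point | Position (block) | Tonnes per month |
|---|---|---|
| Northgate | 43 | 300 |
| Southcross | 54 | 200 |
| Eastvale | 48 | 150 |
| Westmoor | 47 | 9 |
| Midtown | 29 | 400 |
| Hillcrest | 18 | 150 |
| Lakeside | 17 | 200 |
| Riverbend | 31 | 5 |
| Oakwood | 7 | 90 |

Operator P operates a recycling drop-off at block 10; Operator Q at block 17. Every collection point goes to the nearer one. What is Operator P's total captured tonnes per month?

90

The indifferent point is the midpoint (10+17)/2 = 13.5; collection points left of it (closer to Operator P at 10) go to Operator P, those right go to Operator Q.
  Oakwood at 7 (w=90) → Operator P
  Lakeside at 17 (w=200) → Operator Q
  Hillcrest at 18 (w=150) → Operator Q
  Midtown at 29 (w=400) → Operator Q
  Riverbend at 31 (w=5) → Operator Q
  Northgate at 43 (w=300) → Operator Q
  Westmoor at 47 (w=9) → Operator Q
  Eastvale at 48 (w=150) → Operator Q
  Southcross at 54 (w=200) → Operator Q
Operator P captures 90; Operator Q captures 1414.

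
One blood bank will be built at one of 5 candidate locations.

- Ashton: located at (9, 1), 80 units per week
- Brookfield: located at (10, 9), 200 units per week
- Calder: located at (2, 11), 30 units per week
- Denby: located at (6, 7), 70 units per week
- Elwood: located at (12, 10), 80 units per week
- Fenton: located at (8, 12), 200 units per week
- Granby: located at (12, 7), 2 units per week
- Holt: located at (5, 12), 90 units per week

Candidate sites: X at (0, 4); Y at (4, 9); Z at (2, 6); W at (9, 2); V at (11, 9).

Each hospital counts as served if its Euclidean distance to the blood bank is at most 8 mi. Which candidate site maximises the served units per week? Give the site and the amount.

V, covering 642

Coverage radius r = 8 mi; a point is covered iff (Δx)²+(Δy)² ≤ 8² = 64.
  X (0, 4): covers {Calder, Denby} → 100
  Y (4, 9): covers {Brookfield, Calder, Denby, Fenton, Holt} → 590
  Z (2, 6): covers {Calder, Denby, Holt} → 190
  W (9, 2): covers {Ashton, Brookfield, Denby, Granby} → 352
  V (11, 9): covers {Brookfield, Denby, Elwood, Fenton, Granby, Holt} → 642
Maximum coverage at V: 642 units per week.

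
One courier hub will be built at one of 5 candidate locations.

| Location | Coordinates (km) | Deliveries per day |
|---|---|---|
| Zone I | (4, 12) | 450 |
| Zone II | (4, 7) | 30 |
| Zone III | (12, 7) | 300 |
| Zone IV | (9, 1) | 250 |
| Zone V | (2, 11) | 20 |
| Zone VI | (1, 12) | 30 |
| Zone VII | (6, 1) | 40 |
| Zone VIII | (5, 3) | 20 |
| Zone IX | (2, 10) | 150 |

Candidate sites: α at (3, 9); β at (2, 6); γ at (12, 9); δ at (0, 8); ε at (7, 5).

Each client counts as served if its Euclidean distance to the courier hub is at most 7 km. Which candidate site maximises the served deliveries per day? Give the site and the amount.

β, covering 740

Coverage radius r = 7 km; a point is covered iff (Δx)²+(Δy)² ≤ 7² = 49.
  α (3, 9): covers {Zone I, Zone II, Zone V, Zone VI, Zone VIII, Zone IX} → 700
  β (2, 6): covers {Zone I, Zone II, Zone V, Zone VI, Zone VII, Zone VIII, Zone IX} → 740
  γ (12, 9): covers {Zone III} → 300
  δ (0, 8): covers {Zone I, Zone II, Zone V, Zone VI, Zone IX} → 680
  ε (7, 5): covers {Zone II, Zone III, Zone IV, Zone VII, Zone VIII} → 640
Maximum coverage at β: 740 deliveries per day.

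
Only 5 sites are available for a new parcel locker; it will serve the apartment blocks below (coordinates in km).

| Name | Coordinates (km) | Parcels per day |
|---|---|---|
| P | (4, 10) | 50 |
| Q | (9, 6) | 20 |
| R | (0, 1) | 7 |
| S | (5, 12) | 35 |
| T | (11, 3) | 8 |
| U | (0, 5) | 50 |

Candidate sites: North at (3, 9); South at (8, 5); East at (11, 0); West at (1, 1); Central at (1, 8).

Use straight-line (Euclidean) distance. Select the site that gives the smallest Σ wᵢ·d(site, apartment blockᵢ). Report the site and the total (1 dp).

North, total 720.9 km

Total weighted distance at each candidate:
  North (3, 9): total = 720.9
  South (8, 5): total = 1106.4
  East (11, 0): total = 1911.9
  West (1, 1): total = 1367.4
  Central (1, 8): total = 840.2
Minimum is at North with total 720.9 km.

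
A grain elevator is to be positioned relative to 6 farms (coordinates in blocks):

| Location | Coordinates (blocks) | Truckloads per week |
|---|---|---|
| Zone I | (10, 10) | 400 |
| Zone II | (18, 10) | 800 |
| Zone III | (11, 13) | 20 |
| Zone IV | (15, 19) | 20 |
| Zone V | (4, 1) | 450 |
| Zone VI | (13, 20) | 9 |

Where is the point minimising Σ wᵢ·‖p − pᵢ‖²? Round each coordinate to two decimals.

(12.26, 7.81)

The minimiser of Σwᵢ‖p−pᵢ‖² is the weighted centroid p* = (Σwᵢpᵢ)/(Σwᵢ).
Σwᵢ = 1699.
Σwᵢxᵢ = 400·10 + 800·18 + 20·11 + 20·15 + 450·4 + 9·13 = 20837.
Σwᵢyᵢ = 400·10 + 800·10 + 20·13 + 20·19 + 450·1 + 9·20 = 13270.
x* = 20837/1699 = 12.26, y* = 13270/1699 = 7.81.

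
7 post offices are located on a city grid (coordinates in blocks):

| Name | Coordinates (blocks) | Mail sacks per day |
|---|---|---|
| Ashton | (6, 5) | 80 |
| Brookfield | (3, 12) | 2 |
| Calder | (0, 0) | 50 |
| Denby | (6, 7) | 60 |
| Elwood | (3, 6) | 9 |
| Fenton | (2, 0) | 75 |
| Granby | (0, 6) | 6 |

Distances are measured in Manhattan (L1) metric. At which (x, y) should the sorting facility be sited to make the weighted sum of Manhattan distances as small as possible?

Manhattan distance separates: Σwᵢ(|x−xᵢ|+|y−yᵢ|) = Σwᵢ|x−xᵢ| + Σwᵢ|y−yᵢ|, so x and y are optimised independently as 1-D weighted medians.
Total weight W = 282; half = 141.
x-coordinate, sorted with cumulative weight:
  x=0 (Calder, w=50) cum 50
  x=0 (Granby, w=6) cum 56
  x=2 (Fenton, w=75) cum 131
  x=3 (Brookfield, w=2) cum 133
  x=3 (Elwood, w=9) cum 142  ← median
  x=6 (Ashton, w=80) cum 222
  x=6 (Denby, w=60) cum 282
⇒ x* = 3
y-coordinate, sorted with cumulative weight:
  y=0 (Calder, w=50) cum 50
  y=0 (Fenton, w=75) cum 125
  y=5 (Ashton, w=80) cum 205  ← median
  y=6 (Elwood, w=9) cum 214
  y=6 (Granby, w=6) cum 220
  y=7 (Denby, w=60) cum 280
  y=12 (Brookfield, w=2) cum 282
⇒ y* = 5

(3, 5)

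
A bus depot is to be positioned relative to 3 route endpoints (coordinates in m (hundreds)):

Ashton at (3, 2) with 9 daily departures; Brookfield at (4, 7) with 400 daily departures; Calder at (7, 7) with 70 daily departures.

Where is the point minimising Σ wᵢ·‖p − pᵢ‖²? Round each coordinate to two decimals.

(4.42, 6.91)

The minimiser of Σwᵢ‖p−pᵢ‖² is the weighted centroid p* = (Σwᵢpᵢ)/(Σwᵢ).
Σwᵢ = 479.
Σwᵢxᵢ = 9·3 + 400·4 + 70·7 = 2117.
Σwᵢyᵢ = 9·2 + 400·7 + 70·7 = 3308.
x* = 2117/479 = 4.42, y* = 3308/479 = 6.91.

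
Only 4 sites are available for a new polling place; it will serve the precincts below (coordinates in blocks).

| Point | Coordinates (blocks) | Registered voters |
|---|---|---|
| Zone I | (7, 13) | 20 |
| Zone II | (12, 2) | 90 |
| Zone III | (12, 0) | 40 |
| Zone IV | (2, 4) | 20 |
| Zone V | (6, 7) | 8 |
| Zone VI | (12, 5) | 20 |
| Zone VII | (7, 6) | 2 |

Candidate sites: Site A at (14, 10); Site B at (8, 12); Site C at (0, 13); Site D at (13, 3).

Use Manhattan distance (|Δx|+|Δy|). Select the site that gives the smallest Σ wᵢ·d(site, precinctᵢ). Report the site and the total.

Total weighted distance at each candidate:
  Site A (14, 10): total = 2190
  Site B (8, 12): total = 2510
  Site C (0, 13): total = 3954
  Site D (13, 3): total = 1066
Minimum is at Site D with total 1066 blocks.

Site D, total 1066 blocks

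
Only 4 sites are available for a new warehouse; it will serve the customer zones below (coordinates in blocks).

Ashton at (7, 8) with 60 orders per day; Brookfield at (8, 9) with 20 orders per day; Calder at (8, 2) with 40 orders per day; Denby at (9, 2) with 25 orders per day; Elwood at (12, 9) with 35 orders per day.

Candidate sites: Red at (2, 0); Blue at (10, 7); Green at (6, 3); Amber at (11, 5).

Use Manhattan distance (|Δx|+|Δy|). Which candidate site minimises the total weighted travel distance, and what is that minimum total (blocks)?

Blue, total 890 blocks

Total weighted distance at each candidate:
  Red (2, 0): total = 2290
  Blue (10, 7): total = 890
  Green (6, 3): total = 1160
  Amber (11, 5): total = 1100
Minimum is at Blue with total 890 blocks.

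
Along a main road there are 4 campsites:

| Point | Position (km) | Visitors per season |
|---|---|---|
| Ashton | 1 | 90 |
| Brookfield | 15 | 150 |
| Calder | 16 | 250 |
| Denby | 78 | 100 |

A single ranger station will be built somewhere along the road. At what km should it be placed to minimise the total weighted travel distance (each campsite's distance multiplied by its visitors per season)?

For a sum of weighted absolute distances on a line, the optimum is the weighted median (not the mean). Total weight W = 590; half-weight = 295.
Sort by position and accumulate weight:
  km 1 (Ashton, w=90) → cum 90
  km 15 (Brookfield, w=150) → cum 240
  km 16 (Calder, w=250) → cum 490  ≥ 295 → median here
  km 78 (Denby, w=100) → cum 590
Optimal location: km 16.

x = 16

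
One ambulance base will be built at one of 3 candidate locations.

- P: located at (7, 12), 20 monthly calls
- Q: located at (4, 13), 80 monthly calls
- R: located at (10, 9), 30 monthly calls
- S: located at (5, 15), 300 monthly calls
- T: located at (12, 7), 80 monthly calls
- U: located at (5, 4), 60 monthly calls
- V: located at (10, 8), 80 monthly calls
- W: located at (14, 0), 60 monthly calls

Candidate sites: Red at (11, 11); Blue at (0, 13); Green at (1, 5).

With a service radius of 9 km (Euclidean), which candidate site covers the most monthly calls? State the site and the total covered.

Coverage radius r = 9 km; a point is covered iff (Δx)²+(Δy)² ≤ 9² = 81.
  Red (11, 11): covers {P, Q, R, S, T, V} → 590
  Blue (0, 13): covers {P, Q, S} → 400
  Green (1, 5): covers {Q, U} → 140
Maximum coverage at Red: 590 monthly calls.

Red, covering 590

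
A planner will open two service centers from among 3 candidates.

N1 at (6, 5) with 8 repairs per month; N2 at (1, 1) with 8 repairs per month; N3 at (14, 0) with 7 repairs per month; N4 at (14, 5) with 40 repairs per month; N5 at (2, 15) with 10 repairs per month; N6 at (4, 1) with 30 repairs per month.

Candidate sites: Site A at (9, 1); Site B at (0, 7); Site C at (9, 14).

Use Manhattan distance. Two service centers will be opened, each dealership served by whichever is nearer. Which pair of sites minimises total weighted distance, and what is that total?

{Site A, Site C}, total 752

Evaluate every pair (each demand assigned to the nearer of the two):
  {Site A, Site C}: total = 752
  {Site A, Site B}: total = 764
  {Site B, Site C}: total = 1193
Best pair: {Site A, Site C} with total 752.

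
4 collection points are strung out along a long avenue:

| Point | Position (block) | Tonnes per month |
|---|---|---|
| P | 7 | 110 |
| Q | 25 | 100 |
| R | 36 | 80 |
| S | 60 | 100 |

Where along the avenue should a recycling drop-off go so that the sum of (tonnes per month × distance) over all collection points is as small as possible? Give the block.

For a sum of weighted absolute distances on a line, the optimum is the weighted median (not the mean). Total weight W = 390; half-weight = 195.
Sort by position and accumulate weight:
  block 7 (P, w=110) → cum 110
  block 25 (Q, w=100) → cum 210  ≥ 195 → median here
  block 36 (R, w=80) → cum 290
  block 60 (S, w=100) → cum 390
Optimal location: block 25.

x = 25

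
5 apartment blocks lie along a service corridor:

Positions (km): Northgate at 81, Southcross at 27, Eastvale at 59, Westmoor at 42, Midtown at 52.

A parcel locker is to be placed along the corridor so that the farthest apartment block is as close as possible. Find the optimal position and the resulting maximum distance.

location 54, max distance 27

The 1-center on a line is the midpoint of the two extreme points: leftmost at 27, rightmost at 81.
Optimal location = (27 + 81)/2 = 54; maximum distance = (81 − 27)/2 = 27.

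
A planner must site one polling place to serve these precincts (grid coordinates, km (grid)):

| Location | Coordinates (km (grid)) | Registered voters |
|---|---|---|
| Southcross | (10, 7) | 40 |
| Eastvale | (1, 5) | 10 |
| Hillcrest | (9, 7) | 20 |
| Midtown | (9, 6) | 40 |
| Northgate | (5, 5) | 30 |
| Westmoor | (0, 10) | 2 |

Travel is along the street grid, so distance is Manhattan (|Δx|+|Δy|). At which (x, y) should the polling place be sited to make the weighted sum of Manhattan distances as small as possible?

(9, 6)

Manhattan distance separates: Σwᵢ(|x−xᵢ|+|y−yᵢ|) = Σwᵢ|x−xᵢ| + Σwᵢ|y−yᵢ|, so x and y are optimised independently as 1-D weighted medians.
Total weight W = 142; half = 71.
x-coordinate, sorted with cumulative weight:
  x=0 (Westmoor, w=2) cum 2
  x=1 (Eastvale, w=10) cum 12
  x=5 (Northgate, w=30) cum 42
  x=9 (Hillcrest, w=20) cum 62
  x=9 (Midtown, w=40) cum 102  ← median
  x=10 (Southcross, w=40) cum 142
⇒ x* = 9
y-coordinate, sorted with cumulative weight:
  y=5 (Eastvale, w=10) cum 10
  y=5 (Northgate, w=30) cum 40
  y=6 (Midtown, w=40) cum 80  ← median
  y=7 (Southcross, w=40) cum 120
  y=7 (Hillcrest, w=20) cum 140
  y=10 (Westmoor, w=2) cum 142
⇒ y* = 6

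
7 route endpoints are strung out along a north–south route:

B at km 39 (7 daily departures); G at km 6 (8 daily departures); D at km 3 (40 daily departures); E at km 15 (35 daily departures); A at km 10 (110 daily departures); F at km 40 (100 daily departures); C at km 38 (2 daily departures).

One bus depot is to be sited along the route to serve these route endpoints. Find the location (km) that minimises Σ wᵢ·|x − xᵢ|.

x = 10

For a sum of weighted absolute distances on a line, the optimum is the weighted median (not the mean). Total weight W = 302; half-weight = 151.
Sort by position and accumulate weight:
  km 3 (D, w=40) → cum 40
  km 6 (G, w=8) → cum 48
  km 10 (A, w=110) → cum 158  ≥ 151 → median here
  km 15 (E, w=35) → cum 193
  km 38 (C, w=2) → cum 195
  km 39 (B, w=7) → cum 202
  km 40 (F, w=100) → cum 302
Optimal location: km 10.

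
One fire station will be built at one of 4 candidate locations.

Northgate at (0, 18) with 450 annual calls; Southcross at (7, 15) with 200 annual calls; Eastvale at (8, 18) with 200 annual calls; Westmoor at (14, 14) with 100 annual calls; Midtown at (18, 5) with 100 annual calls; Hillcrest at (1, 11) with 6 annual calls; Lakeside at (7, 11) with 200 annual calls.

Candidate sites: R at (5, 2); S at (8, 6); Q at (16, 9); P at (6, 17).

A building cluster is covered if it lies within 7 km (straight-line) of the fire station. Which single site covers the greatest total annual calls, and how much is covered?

P, covering 1050

Coverage radius r = 7 km; a point is covered iff (Δx)²+(Δy)² ≤ 7² = 49.
  R (5, 2): covers {none} → 0
  S (8, 6): covers {Lakeside} → 200
  Q (16, 9): covers {Westmoor, Midtown} → 200
  P (6, 17): covers {Northgate, Southcross, Eastvale, Lakeside} → 1050
Maximum coverage at P: 1050 annual calls.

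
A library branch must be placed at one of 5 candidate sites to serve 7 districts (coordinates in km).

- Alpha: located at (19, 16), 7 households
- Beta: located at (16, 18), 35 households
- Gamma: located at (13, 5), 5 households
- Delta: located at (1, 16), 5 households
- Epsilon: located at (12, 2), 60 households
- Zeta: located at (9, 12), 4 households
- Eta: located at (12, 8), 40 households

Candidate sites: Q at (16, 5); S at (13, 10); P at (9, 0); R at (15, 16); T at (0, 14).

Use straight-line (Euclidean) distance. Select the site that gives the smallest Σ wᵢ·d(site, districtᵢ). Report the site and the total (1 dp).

Total weighted distance at each candidate:
  Q (16, 5): total = 1182.4
  S (13, 10): total = 1041.6
  P (9, 0): total = 1535.6
  R (15, 16): total = 1461.8
  T (0, 14): total = 2393.0
Minimum is at S with total 1041.6 km.

S, total 1041.6 km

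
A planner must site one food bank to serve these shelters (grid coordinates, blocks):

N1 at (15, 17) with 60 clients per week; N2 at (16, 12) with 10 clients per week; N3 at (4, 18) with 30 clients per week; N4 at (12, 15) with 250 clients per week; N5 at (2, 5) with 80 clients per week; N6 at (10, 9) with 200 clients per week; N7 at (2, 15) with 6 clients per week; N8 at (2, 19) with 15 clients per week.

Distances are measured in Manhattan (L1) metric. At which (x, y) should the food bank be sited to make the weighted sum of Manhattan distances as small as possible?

Manhattan distance separates: Σwᵢ(|x−xᵢ|+|y−yᵢ|) = Σwᵢ|x−xᵢ| + Σwᵢ|y−yᵢ|, so x and y are optimised independently as 1-D weighted medians.
Total weight W = 651; half = 325.5.
x-coordinate, sorted with cumulative weight:
  x=2 (N5, w=80) cum 80
  x=2 (N7, w=6) cum 86
  x=2 (N8, w=15) cum 101
  x=4 (N3, w=30) cum 131
  x=10 (N6, w=200) cum 331  ← median
  x=12 (N4, w=250) cum 581
  x=15 (N1, w=60) cum 641
  x=16 (N2, w=10) cum 651
⇒ x* = 10
y-coordinate, sorted with cumulative weight:
  y=5 (N5, w=80) cum 80
  y=9 (N6, w=200) cum 280
  y=12 (N2, w=10) cum 290
  y=15 (N4, w=250) cum 540  ← median
  y=15 (N7, w=6) cum 546
  y=17 (N1, w=60) cum 606
  y=18 (N3, w=30) cum 636
  y=19 (N8, w=15) cum 651
⇒ y* = 15

(10, 15)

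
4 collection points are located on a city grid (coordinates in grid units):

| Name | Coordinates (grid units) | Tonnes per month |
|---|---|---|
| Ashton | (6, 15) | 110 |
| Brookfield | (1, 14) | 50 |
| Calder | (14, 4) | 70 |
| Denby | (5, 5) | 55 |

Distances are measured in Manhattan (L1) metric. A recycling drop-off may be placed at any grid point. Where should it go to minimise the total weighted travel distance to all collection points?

Manhattan distance separates: Σwᵢ(|x−xᵢ|+|y−yᵢ|) = Σwᵢ|x−xᵢ| + Σwᵢ|y−yᵢ|, so x and y are optimised independently as 1-D weighted medians.
Total weight W = 285; half = 142.5.
x-coordinate, sorted with cumulative weight:
  x=1 (Brookfield, w=50) cum 50
  x=5 (Denby, w=55) cum 105
  x=6 (Ashton, w=110) cum 215  ← median
  x=14 (Calder, w=70) cum 285
⇒ x* = 6
y-coordinate, sorted with cumulative weight:
  y=4 (Calder, w=70) cum 70
  y=5 (Denby, w=55) cum 125
  y=14 (Brookfield, w=50) cum 175  ← median
  y=15 (Ashton, w=110) cum 285
⇒ y* = 14

(6, 14)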